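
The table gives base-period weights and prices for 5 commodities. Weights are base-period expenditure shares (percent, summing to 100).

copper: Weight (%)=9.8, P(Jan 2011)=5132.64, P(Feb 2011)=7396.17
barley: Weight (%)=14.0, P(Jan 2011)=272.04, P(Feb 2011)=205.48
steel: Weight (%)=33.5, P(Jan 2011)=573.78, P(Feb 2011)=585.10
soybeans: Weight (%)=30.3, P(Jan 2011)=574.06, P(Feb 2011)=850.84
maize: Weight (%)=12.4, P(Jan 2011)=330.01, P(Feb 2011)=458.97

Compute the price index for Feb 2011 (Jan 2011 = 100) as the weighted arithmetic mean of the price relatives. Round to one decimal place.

121.0

copper: 9.8 × (7396.17/5132.64) = 9.8 × 1.441007 = 14.1219
barley: 14.0 × (205.48/272.04) = 14.0 × 0.755330 = 10.5746
steel: 33.5 × (585.10/573.78) = 33.5 × 1.019729 = 34.1609
soybeans: 30.3 × (850.84/574.06) = 30.3 × 1.482145 = 44.9090
maize: 12.4 × (458.97/330.01) = 12.4 × 1.390776 = 17.2456
Index = Σ wᵢ·(p₁ᵢ/p₀ᵢ) = 14.1219 + 10.5746 + 34.1609 + 44.9090 + 17.2456 = 121.0120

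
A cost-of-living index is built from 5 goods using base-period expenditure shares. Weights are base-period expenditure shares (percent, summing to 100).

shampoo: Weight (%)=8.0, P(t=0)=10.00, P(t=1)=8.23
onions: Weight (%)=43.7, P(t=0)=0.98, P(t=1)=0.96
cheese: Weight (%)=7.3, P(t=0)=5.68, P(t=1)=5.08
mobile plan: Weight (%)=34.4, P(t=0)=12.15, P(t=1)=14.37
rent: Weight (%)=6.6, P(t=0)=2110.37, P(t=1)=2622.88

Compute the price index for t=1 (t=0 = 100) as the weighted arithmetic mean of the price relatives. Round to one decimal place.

104.8

shampoo: 8.0 × (8.23/10.00) = 8.0 × 0.823000 = 6.5840
onions: 43.7 × (0.96/0.98) = 43.7 × 0.979592 = 42.8082
cheese: 7.3 × (5.08/5.68) = 7.3 × 0.894366 = 6.5289
mobile plan: 34.4 × (14.37/12.15) = 34.4 × 1.182716 = 40.6854
rent: 6.6 × (2622.88/2110.37) = 6.6 × 1.242853 = 8.2028
Index = Σ wᵢ·(p₁ᵢ/p₀ᵢ) = 6.5840 + 42.8082 + 6.5289 + 40.6854 + 8.2028 = 104.8093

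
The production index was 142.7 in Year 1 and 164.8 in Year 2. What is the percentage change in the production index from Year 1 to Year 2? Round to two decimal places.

Change = (164.8 − 142.7) / 142.7 × 100
       = 22.1 / 142.7 × 100 = 15.4870%

15.49%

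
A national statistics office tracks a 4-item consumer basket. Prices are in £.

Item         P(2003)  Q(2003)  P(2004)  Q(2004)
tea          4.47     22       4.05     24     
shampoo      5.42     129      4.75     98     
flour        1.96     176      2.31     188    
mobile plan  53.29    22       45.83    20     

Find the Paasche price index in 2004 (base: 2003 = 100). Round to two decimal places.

92.32

Paasche price index uses current-period quantities as weights.
ΣP(2004)·Q(2004) = 4.05×24 + 4.75×98 + 2.31×188 + 45.83×20 = 97.2 + 465.5 + 434.28 + 916.6 = 1913.58
ΣP(2003)·Q(2004) = 4.47×24 + 5.42×98 + 1.96×188 + 53.29×20 = 107.28 + 531.16 + 368.48 + 1065.8 = 2072.72
Index = 1913.58 / 2072.72 × 100 = 92.3222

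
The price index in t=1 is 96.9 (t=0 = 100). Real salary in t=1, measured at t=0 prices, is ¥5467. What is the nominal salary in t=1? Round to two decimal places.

5297.52

Nominal = Real × (Index/100) = 5467 × (96.9/100)
        = 5467 × 0.969 = 5297.5230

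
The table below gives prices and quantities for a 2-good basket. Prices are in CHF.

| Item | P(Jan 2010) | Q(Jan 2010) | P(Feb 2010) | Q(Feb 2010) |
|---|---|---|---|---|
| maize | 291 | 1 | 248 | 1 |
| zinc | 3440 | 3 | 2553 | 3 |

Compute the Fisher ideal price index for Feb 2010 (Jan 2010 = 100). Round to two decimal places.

Laspeyres component (base-period weights):
ΣP(Feb 2010)Q(Jan 2010) = 248×1 + 2553×3 = 248 + 7659 = 7907
ΣP(Jan 2010)Q(Jan 2010) = 291×1 + 3440×3 = 291 + 10320 = 10611
L = 7907 / 10611 × 100 = 74.5170
Paasche component (current-period weights):
ΣP(Feb 2010)Q(Feb 2010) = 248×1 + 2553×3 = 248 + 7659 = 7907
ΣP(Jan 2010)Q(Feb 2010) = 291×1 + 3440×3 = 291 + 10320 = 10611
P = 7907 / 10611 × 100 = 74.5170
Fisher = √(L × P) = √(74.5170 × 74.5170) = 74.5170

74.52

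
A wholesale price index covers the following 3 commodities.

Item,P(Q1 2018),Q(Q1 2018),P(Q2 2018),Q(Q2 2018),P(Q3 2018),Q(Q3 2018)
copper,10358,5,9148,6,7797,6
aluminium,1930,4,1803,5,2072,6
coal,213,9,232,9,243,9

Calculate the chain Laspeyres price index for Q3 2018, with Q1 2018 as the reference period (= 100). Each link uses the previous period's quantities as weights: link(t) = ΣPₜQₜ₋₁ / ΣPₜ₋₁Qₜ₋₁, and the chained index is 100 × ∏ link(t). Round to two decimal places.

80.56

Link Q1 2018→Q2 2018:
ΣP(Q2 2018)Q(Q1 2018) = 9148×5 + 1803×4 + 232×9 = 45740 + 7212 + 2088 = 55040
ΣP(Q1 2018)Q(Q1 2018) = 10358×5 + 1930×4 + 213×9 = 51790 + 7720 + 1917 = 61427
link = 55040/61427 = 0.896023
Link Q2 2018→Q3 2018:
ΣP(Q3 2018)Q(Q2 2018) = 7797×6 + 2072×5 + 243×9 = 46782 + 10360 + 2187 = 59329
ΣP(Q2 2018)Q(Q2 2018) = 9148×6 + 1803×5 + 232×9 = 54888 + 9015 + 2088 = 65991
link = 59329/65991 = 0.899047
Chained index = 100 × 0.896023 × 0.899047 = 80.5567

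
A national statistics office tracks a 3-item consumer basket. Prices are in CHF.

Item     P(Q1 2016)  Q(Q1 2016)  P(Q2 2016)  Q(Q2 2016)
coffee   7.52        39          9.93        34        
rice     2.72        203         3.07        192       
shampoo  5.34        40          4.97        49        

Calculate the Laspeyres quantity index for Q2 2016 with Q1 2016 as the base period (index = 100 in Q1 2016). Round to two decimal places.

98.16

Laspeyres quantity index uses base-period prices as weights.
ΣP(Q1 2016)·Q(Q2 2016) = 7.52×34 + 2.72×192 + 5.34×49 = 255.68 + 522.24 + 261.66 = 1039.58
ΣP(Q1 2016)·Q(Q1 2016) = 7.52×39 + 2.72×203 + 5.34×40 = 293.28 + 552.16 + 213.6 = 1059.04
Index = 1039.58 / 1059.04 × 100 = 98.1625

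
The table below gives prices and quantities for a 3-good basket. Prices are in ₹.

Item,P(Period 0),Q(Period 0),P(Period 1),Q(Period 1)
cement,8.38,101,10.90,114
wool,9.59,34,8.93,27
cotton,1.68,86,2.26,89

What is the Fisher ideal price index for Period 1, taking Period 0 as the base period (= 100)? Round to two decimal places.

Laspeyres component (base-period weights):
ΣP(Period 1)Q(Period 0) = 10.90×101 + 8.93×34 + 2.26×86 = 1100.9 + 303.62 + 194.36 = 1598.88
ΣP(Period 0)Q(Period 0) = 8.38×101 + 9.59×34 + 1.68×86 = 846.38 + 326.06 + 144.48 = 1316.92
L = 1598.88 / 1316.92 × 100 = 121.4106
Paasche component (current-period weights):
ΣP(Period 1)Q(Period 1) = 10.90×114 + 8.93×27 + 2.26×89 = 1242.6 + 241.11 + 201.14 = 1684.85
ΣP(Period 0)Q(Period 1) = 8.38×114 + 9.59×27 + 1.68×89 = 955.32 + 258.93 + 149.52 = 1363.77
P = 1684.85 / 1363.77 × 100 = 123.5436
Fisher = √(L × P) = √(121.4106 × 123.5436) = 122.4724

122.47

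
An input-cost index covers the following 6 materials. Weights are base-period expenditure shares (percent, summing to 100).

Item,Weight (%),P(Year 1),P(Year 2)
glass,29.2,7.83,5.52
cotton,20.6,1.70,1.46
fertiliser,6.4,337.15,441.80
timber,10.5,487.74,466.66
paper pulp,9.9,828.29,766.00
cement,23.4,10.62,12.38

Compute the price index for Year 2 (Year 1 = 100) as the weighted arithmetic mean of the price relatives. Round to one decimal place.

93.1

glass: 29.2 × (5.52/7.83) = 29.2 × 0.704981 = 20.5854
cotton: 20.6 × (1.46/1.70) = 20.6 × 0.858824 = 17.6918
fertiliser: 6.4 × (441.80/337.15) = 6.4 × 1.310396 = 8.3865
timber: 10.5 × (466.66/487.74) = 10.5 × 0.956780 = 10.0462
paper pulp: 9.9 × (766.00/828.29) = 9.9 × 0.924797 = 9.1555
cement: 23.4 × (12.38/10.62) = 23.4 × 1.165725 = 27.2780
Index = Σ wᵢ·(p₁ᵢ/p₀ᵢ) = 20.5854 + 17.6918 + 8.3865 + 10.0462 + 9.1555 + 27.2780 = 93.1434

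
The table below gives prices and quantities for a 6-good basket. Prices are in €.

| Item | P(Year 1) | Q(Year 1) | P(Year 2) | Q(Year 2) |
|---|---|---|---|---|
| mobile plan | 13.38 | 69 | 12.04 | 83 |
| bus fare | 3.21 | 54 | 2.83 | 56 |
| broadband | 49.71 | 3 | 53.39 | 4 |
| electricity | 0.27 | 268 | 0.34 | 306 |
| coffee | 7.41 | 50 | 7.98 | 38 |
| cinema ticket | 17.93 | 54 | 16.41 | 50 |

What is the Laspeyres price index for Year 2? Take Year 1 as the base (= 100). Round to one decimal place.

94.9

Laspeyres price index uses base-period quantities as weights.
ΣP(Year 2)·Q(Year 1) = 12.04×69 + 2.83×54 + 53.39×3 + 0.34×268 + 7.98×50 + 16.41×54 = 830.76 + 152.82 + 160.17 + 91.12 + 399 + 886.14 = 2520.01
ΣP(Year 1)·Q(Year 1) = 13.38×69 + 3.21×54 + 49.71×3 + 0.27×268 + 7.41×50 + 17.93×54 = 923.22 + 173.34 + 149.13 + 72.36 + 370.5 + 968.22 = 2656.77
Index = 2520.01 / 2656.77 × 100 = 94.8524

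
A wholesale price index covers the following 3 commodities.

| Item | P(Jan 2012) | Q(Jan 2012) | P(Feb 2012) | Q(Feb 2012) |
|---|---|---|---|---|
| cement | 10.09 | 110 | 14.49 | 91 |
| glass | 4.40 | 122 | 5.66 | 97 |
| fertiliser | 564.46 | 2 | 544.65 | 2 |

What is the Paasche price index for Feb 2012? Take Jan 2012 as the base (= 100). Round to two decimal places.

119.52

Paasche price index uses current-period quantities as weights.
ΣP(Feb 2012)·Q(Feb 2012) = 14.49×91 + 5.66×97 + 544.65×2 = 1318.59 + 549.02 + 1089.3 = 2956.91
ΣP(Jan 2012)·Q(Feb 2012) = 10.09×91 + 4.40×97 + 564.46×2 = 918.19 + 426.8 + 1128.92 = 2473.91
Index = 2956.91 / 2473.91 × 100 = 119.5237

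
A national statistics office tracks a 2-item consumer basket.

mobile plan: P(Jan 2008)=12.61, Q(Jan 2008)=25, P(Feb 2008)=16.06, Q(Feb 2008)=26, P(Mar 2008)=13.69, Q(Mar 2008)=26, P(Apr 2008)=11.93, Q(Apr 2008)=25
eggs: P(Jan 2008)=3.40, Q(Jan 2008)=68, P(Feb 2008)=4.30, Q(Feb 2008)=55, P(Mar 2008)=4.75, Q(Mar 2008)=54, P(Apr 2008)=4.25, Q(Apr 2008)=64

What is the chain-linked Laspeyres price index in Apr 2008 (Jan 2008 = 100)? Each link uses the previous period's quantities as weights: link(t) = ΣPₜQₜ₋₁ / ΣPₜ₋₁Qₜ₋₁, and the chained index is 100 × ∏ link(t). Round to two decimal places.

105.59

Link Jan 2008→Feb 2008:
ΣP(Feb 2008)Q(Jan 2008) = 16.06×25 + 4.30×68 = 401.5 + 292.4 = 693.9
ΣP(Jan 2008)Q(Jan 2008) = 12.61×25 + 3.40×68 = 315.25 + 231.2 = 546.45
link = 693.9/546.45 = 1.269833
Link Feb 2008→Mar 2008:
ΣP(Mar 2008)Q(Feb 2008) = 13.69×26 + 4.75×55 = 355.94 + 261.25 = 617.19
ΣP(Feb 2008)Q(Feb 2008) = 16.06×26 + 4.30×55 = 417.56 + 236.5 = 654.06
link = 617.19/654.06 = 0.943629
Link Mar 2008→Apr 2008:
ΣP(Apr 2008)Q(Mar 2008) = 11.93×26 + 4.25×54 = 310.18 + 229.5 = 539.68
ΣP(Mar 2008)Q(Mar 2008) = 13.69×26 + 4.75×54 = 355.94 + 256.5 = 612.44
link = 539.68/612.44 = 0.881197
Chained index = 100 × 1.269833 × 0.943629 × 0.881197 = 105.5894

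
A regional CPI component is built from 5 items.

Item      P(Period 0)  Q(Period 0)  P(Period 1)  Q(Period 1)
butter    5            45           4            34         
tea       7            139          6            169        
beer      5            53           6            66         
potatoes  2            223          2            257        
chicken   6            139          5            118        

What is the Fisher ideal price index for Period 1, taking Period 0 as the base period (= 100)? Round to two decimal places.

90.69

Laspeyres component (base-period weights):
ΣP(Period 1)Q(Period 0) = 4×45 + 6×139 + 6×53 + 2×223 + 5×139 = 180 + 834 + 318 + 446 + 695 = 2473
ΣP(Period 0)Q(Period 0) = 5×45 + 7×139 + 5×53 + 2×223 + 6×139 = 225 + 973 + 265 + 446 + 834 = 2743
L = 2473 / 2743 × 100 = 90.1568
Paasche component (current-period weights):
ΣP(Period 1)Q(Period 1) = 4×34 + 6×169 + 6×66 + 2×257 + 5×118 = 136 + 1014 + 396 + 514 + 590 = 2650
ΣP(Period 0)Q(Period 1) = 5×34 + 7×169 + 5×66 + 2×257 + 6×118 = 170 + 1183 + 330 + 514 + 708 = 2905
P = 2650 / 2905 × 100 = 91.2220
Fisher = √(L × P) = √(90.1568 × 91.2220) = 90.6878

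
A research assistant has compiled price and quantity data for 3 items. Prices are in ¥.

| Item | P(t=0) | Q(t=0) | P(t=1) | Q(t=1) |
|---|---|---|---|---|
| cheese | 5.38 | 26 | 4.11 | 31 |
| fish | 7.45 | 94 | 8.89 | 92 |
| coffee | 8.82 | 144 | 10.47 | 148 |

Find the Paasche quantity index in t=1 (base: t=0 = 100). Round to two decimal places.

101.82

Paasche quantity index uses current-period prices as weights.
ΣP(t=1)·Q(t=1) = 4.11×31 + 8.89×92 + 10.47×148 = 127.41 + 817.88 + 1549.56 = 2494.85
ΣP(t=1)·Q(t=0) = 4.11×26 + 8.89×94 + 10.47×144 = 106.86 + 835.66 + 1507.68 = 2450.2
Index = 2494.85 / 2450.2 × 100 = 101.8223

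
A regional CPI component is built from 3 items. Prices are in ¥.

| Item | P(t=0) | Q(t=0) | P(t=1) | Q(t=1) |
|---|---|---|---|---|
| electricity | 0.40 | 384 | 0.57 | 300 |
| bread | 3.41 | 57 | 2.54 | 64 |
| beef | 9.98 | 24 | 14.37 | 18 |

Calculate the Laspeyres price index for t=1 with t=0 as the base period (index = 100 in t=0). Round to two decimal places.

Laspeyres price index uses base-period quantities as weights.
ΣP(t=1)·Q(t=0) = 0.57×384 + 2.54×57 + 14.37×24 = 218.88 + 144.78 + 344.88 = 708.54
ΣP(t=0)·Q(t=0) = 0.40×384 + 3.41×57 + 9.98×24 = 153.6 + 194.37 + 239.52 = 587.49
Index = 708.54 / 587.49 × 100 = 120.6046

120.60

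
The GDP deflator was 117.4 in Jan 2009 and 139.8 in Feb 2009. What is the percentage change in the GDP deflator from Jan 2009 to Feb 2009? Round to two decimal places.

19.08%

Change = (139.8 − 117.4) / 117.4 × 100
       = 22.4 / 117.4 × 100 = 19.0801%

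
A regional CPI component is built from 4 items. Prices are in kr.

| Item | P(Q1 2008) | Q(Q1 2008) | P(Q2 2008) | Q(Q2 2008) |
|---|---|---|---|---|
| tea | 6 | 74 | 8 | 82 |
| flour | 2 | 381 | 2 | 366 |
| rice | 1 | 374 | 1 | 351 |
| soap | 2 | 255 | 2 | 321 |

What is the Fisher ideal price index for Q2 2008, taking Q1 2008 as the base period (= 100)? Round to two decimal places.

Laspeyres component (base-period weights):
ΣP(Q2 2008)Q(Q1 2008) = 8×74 + 2×381 + 1×374 + 2×255 = 592 + 762 + 374 + 510 = 2238
ΣP(Q1 2008)Q(Q1 2008) = 6×74 + 2×381 + 1×374 + 2×255 = 444 + 762 + 374 + 510 = 2090
L = 2238 / 2090 × 100 = 107.0813
Paasche component (current-period weights):
ΣP(Q2 2008)Q(Q2 2008) = 8×82 + 2×366 + 1×351 + 2×321 = 656 + 732 + 351 + 642 = 2381
ΣP(Q1 2008)Q(Q2 2008) = 6×82 + 2×366 + 1×351 + 2×321 = 492 + 732 + 351 + 642 = 2217
P = 2381 / 2217 × 100 = 107.3974
Fisher = √(L × P) = √(107.0813 × 107.3974) = 107.2392

107.24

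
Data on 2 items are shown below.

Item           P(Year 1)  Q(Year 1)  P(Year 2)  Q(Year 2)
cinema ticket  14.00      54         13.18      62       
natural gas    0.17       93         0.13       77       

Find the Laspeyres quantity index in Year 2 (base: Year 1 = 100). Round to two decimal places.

Laspeyres quantity index uses base-period prices as weights.
ΣP(Year 1)·Q(Year 2) = 14.00×62 + 0.17×77 = 868 + 13.09 = 881.09
ΣP(Year 1)·Q(Year 1) = 14.00×54 + 0.17×93 = 756 + 15.81 = 771.81
Index = 881.09 / 771.81 × 100 = 114.1589

114.16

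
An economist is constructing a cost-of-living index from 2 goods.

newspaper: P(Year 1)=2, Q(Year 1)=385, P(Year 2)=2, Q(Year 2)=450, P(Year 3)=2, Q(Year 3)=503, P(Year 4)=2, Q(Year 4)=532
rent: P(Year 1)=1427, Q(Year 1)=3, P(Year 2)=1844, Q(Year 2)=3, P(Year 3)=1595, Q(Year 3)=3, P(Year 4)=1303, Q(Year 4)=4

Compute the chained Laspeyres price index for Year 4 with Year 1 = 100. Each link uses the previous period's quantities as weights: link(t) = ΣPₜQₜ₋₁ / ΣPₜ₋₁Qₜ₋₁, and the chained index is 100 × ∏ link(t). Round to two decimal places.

93.60

Link Year 1→Year 2:
ΣP(Year 2)Q(Year 1) = 2×385 + 1844×3 = 770 + 5532 = 6302
ΣP(Year 1)Q(Year 1) = 2×385 + 1427×3 = 770 + 4281 = 5051
link = 6302/5051 = 1.247674
Link Year 2→Year 3:
ΣP(Year 3)Q(Year 2) = 2×450 + 1595×3 = 900 + 4785 = 5685
ΣP(Year 2)Q(Year 2) = 2×450 + 1844×3 = 900 + 5532 = 6432
link = 5685/6432 = 0.883862
Link Year 3→Year 4:
ΣP(Year 4)Q(Year 3) = 2×503 + 1303×3 = 1006 + 3909 = 4915
ΣP(Year 3)Q(Year 3) = 2×503 + 1595×3 = 1006 + 4785 = 5791
link = 4915/5791 = 0.848731
Chained index = 100 × 1.247674 × 0.883862 × 0.848731 = 93.5956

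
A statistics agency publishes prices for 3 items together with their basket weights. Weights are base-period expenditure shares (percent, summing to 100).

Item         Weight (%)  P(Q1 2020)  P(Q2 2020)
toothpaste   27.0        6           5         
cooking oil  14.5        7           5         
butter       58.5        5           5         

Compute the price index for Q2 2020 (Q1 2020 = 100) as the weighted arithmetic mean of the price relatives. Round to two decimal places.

91.36

toothpaste: 27.0 × (5/6) = 27.0 × 0.833333 = 22.5000
cooking oil: 14.5 × (5/7) = 14.5 × 0.714286 = 10.3571
butter: 58.5 × (5/5) = 58.5 × 1.000000 = 58.5000
Index = Σ wᵢ·(p₁ᵢ/p₀ᵢ) = 22.5000 + 10.3571 + 58.5000 = 91.3571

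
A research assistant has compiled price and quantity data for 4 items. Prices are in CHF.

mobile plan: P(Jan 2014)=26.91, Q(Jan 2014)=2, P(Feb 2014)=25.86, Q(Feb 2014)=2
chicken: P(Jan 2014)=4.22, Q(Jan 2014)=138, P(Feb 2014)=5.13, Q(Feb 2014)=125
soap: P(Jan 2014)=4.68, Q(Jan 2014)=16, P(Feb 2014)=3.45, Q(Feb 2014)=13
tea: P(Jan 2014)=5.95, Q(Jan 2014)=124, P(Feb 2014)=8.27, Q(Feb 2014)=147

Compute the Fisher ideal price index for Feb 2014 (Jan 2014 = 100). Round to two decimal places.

127.90

Laspeyres component (base-period weights):
ΣP(Feb 2014)Q(Jan 2014) = 25.86×2 + 5.13×138 + 3.45×16 + 8.27×124 = 51.72 + 707.94 + 55.2 + 1025.48 = 1840.34
ΣP(Jan 2014)Q(Jan 2014) = 26.91×2 + 4.22×138 + 4.68×16 + 5.95×124 = 53.82 + 582.36 + 74.88 + 737.8 = 1448.86
L = 1840.34 / 1448.86 × 100 = 127.0199
Paasche component (current-period weights):
ΣP(Feb 2014)Q(Feb 2014) = 25.86×2 + 5.13×125 + 3.45×13 + 8.27×147 = 51.72 + 641.25 + 44.85 + 1215.69 = 1953.51
ΣP(Jan 2014)Q(Feb 2014) = 26.91×2 + 4.22×125 + 4.68×13 + 5.95×147 = 53.82 + 527.5 + 60.84 + 874.65 = 1516.81
P = 1953.51 / 1516.81 × 100 = 128.7907
Fisher = √(L × P) = √(127.0199 × 128.7907) = 127.9022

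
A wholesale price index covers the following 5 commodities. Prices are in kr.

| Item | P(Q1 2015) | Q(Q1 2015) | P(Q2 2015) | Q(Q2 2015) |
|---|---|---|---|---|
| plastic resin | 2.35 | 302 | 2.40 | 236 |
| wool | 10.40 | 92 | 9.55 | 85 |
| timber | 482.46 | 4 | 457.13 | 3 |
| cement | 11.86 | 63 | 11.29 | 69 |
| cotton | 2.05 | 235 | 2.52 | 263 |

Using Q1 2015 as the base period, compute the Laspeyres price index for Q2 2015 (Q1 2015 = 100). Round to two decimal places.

98.14

Laspeyres price index uses base-period quantities as weights.
ΣP(Q2 2015)·Q(Q1 2015) = 2.40×302 + 9.55×92 + 457.13×4 + 11.29×63 + 2.52×235 = 724.8 + 878.6 + 1828.52 + 711.27 + 592.2 = 4735.39
ΣP(Q1 2015)·Q(Q1 2015) = 2.35×302 + 10.40×92 + 482.46×4 + 11.86×63 + 2.05×235 = 709.7 + 956.8 + 1929.84 + 747.18 + 481.75 = 4825.27
Index = 4735.39 / 4825.27 × 100 = 98.1373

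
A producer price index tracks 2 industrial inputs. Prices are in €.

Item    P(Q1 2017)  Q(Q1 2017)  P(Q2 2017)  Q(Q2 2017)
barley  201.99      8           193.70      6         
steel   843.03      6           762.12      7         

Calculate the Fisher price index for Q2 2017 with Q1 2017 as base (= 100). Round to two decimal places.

Laspeyres component (base-period weights):
ΣP(Q2 2017)Q(Q1 2017) = 193.70×8 + 762.12×6 = 1549.6 + 4572.72 = 6122.32
ΣP(Q1 2017)Q(Q1 2017) = 201.99×8 + 843.03×6 = 1615.92 + 5058.18 = 6674.1
L = 6122.32 / 6674.1 × 100 = 91.7325
Paasche component (current-period weights):
ΣP(Q2 2017)Q(Q2 2017) = 193.70×6 + 762.12×7 = 1162.2 + 5334.84 = 6497.04
ΣP(Q1 2017)Q(Q2 2017) = 201.99×6 + 843.03×7 = 1211.94 + 5901.21 = 7113.15
P = 6497.04 / 7113.15 × 100 = 91.3384
Fisher = √(L × P) = √(91.7325 × 91.3384) = 91.5353

91.54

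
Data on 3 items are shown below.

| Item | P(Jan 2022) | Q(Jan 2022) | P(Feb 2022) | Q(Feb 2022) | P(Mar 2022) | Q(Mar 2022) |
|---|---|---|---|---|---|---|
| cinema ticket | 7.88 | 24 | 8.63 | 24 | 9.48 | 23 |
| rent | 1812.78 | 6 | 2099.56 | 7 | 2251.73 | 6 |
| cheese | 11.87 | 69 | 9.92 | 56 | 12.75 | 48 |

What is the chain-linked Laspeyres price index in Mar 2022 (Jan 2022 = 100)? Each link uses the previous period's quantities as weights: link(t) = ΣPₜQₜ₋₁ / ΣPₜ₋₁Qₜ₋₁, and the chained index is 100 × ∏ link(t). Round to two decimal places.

122.63

Link Jan 2022→Feb 2022:
ΣP(Feb 2022)Q(Jan 2022) = 8.63×24 + 2099.56×6 + 9.92×69 = 207.12 + 12597.36 + 684.48 = 13488.96
ΣP(Jan 2022)Q(Jan 2022) = 7.88×24 + 1812.78×6 + 11.87×69 = 189.12 + 10876.68 + 819.03 = 11884.83
link = 13488.96/11884.83 = 1.134973
Link Feb 2022→Mar 2022:
ΣP(Mar 2022)Q(Feb 2022) = 9.48×24 + 2251.73×7 + 12.75×56 = 227.52 + 15762.11 + 714 = 16703.63
ΣP(Feb 2022)Q(Feb 2022) = 8.63×24 + 2099.56×7 + 9.92×56 = 207.12 + 14696.92 + 555.52 = 15459.56
link = 16703.63/15459.56 = 1.080473
Chained index = 100 × 1.134973 × 1.080473 = 122.6307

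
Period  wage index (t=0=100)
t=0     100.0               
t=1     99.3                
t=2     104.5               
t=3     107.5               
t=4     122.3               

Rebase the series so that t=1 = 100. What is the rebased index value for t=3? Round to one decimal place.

108.3

Rebased(t=3) = 107.5 / 99.3 × 100 = 108.2578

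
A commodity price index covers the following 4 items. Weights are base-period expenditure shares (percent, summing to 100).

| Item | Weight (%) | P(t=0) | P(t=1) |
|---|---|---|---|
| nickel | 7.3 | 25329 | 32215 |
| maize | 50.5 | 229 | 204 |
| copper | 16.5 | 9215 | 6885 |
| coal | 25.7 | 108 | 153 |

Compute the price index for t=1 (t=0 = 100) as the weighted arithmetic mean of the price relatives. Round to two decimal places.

nickel: 7.3 × (32215/25329) = 7.3 × 1.271862 = 9.2846
maize: 50.5 × (204/229) = 50.5 × 0.890830 = 44.9869
copper: 16.5 × (6885/9215) = 16.5 × 0.747151 = 12.3280
coal: 25.7 × (153/108) = 25.7 × 1.416667 = 36.4083
Index = Σ wᵢ·(p₁ᵢ/p₀ᵢ) = 9.2846 + 44.9869 + 12.3280 + 36.4083 = 103.0078

103.01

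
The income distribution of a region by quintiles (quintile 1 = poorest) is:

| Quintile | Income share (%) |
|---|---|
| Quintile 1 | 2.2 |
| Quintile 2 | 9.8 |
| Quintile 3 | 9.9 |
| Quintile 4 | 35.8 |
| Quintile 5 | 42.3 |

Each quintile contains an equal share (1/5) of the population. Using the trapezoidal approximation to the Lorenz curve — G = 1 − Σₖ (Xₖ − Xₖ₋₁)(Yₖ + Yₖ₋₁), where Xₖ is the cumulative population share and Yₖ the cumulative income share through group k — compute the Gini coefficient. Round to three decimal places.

Cumulative income shares Yₖ: 0.0220, 0.1200, 0.2190, 0.5770, 1.0000
Σ (Xₖ−Xₖ₋₁)(Yₖ+Yₖ₋₁) = (1/5)(0.0220+0.0000) + (1/5)(0.1200+0.0220) + (1/5)(0.2190+0.1200) + (1/5)(0.5770+0.2190) + (1/5)(1.0000+0.5770)
  = 0.0044 + 0.0284 + 0.0678 + 0.1592 + 0.3154 = 0.5752
G = 1 − 0.5752 = 0.4248

0.425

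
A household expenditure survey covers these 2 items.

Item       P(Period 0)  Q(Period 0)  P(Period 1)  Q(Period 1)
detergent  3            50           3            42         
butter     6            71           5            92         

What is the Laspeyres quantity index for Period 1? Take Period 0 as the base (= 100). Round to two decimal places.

Laspeyres quantity index uses base-period prices as weights.
ΣP(Period 0)·Q(Period 1) = 3×42 + 6×92 = 126 + 552 = 678
ΣP(Period 0)·Q(Period 0) = 3×50 + 6×71 = 150 + 426 = 576
Index = 678 / 576 × 100 = 117.7083

117.71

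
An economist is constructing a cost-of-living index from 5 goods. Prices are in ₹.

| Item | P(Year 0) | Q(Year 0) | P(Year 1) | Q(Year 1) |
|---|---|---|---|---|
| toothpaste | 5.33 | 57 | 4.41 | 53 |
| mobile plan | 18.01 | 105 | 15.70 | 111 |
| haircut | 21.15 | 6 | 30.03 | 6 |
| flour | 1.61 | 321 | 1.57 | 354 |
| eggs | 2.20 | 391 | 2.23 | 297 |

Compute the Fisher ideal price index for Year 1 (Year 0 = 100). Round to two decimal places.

Laspeyres component (base-period weights):
ΣP(Year 1)Q(Year 0) = 4.41×57 + 15.70×105 + 30.03×6 + 1.57×321 + 2.23×391 = 251.37 + 1648.5 + 180.18 + 503.97 + 871.93 = 3455.95
ΣP(Year 0)Q(Year 0) = 5.33×57 + 18.01×105 + 21.15×6 + 1.61×321 + 2.20×391 = 303.81 + 1891.05 + 126.9 + 516.81 + 860.2 = 3698.77
L = 3455.95 / 3698.77 × 100 = 93.4351
Paasche component (current-period weights):
ΣP(Year 1)Q(Year 1) = 4.41×53 + 15.70×111 + 30.03×6 + 1.57×354 + 2.23×297 = 233.73 + 1742.7 + 180.18 + 555.78 + 662.31 = 3374.7
ΣP(Year 0)Q(Year 1) = 5.33×53 + 18.01×111 + 21.15×6 + 1.61×354 + 2.20×297 = 282.49 + 1999.11 + 126.9 + 569.94 + 653.4 = 3631.84
P = 3374.7 / 3631.84 × 100 = 92.9198
Fisher = √(L × P) = √(93.4351 × 92.9198) = 93.1771

93.18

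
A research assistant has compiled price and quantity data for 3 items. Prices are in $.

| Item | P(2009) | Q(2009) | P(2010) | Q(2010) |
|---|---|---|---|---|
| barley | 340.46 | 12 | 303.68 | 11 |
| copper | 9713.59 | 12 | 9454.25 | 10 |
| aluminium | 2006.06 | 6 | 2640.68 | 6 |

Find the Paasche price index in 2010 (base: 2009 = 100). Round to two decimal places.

100.72

Paasche price index uses current-period quantities as weights.
ΣP(2010)·Q(2010) = 303.68×11 + 9454.25×10 + 2640.68×6 = 3340.48 + 94542.5 + 15844.08 = 113727.06
ΣP(2009)·Q(2010) = 340.46×11 + 9713.59×10 + 2006.06×6 = 3745.06 + 97135.9 + 12036.36 = 112917.32
Index = 113727.06 / 112917.32 × 100 = 100.7171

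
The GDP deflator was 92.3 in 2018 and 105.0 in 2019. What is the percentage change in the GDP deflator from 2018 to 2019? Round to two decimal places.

13.76%

Change = (105.0 − 92.3) / 92.3 × 100
       = 12.7 / 92.3 × 100 = 13.7595%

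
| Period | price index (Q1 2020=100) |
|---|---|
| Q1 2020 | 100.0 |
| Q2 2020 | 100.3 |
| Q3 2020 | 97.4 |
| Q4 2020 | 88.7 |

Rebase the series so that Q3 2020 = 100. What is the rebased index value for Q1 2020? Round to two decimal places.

102.67

Rebased(Q1 2020) = 100.0 / 97.4 × 100 = 102.6694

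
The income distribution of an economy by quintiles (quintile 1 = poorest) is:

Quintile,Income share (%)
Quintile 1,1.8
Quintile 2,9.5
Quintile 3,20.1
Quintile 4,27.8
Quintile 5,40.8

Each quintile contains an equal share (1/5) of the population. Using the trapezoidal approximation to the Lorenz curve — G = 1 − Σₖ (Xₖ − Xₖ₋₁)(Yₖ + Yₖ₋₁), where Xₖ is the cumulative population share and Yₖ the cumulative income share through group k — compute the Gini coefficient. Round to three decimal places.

Cumulative income shares Yₖ: 0.0180, 0.1130, 0.3140, 0.5920, 1.0000
Σ (Xₖ−Xₖ₋₁)(Yₖ+Yₖ₋₁) = (1/5)(0.0180+0.0000) + (1/5)(0.1130+0.0180) + (1/5)(0.3140+0.1130) + (1/5)(0.5920+0.3140) + (1/5)(1.0000+0.5920)
  = 0.0036 + 0.0262 + 0.0854 + 0.1812 + 0.3184 = 0.6148
G = 1 − 0.6148 = 0.3852

0.385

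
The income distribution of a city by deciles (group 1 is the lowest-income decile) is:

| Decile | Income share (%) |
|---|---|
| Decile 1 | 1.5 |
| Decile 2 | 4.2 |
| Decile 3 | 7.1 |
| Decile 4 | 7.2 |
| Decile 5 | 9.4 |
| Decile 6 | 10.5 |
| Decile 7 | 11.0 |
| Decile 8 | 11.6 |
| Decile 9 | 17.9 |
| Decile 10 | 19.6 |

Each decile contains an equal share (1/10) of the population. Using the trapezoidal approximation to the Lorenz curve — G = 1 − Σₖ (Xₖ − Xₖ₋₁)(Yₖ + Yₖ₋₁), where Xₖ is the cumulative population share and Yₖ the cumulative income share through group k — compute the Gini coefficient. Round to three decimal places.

Cumulative income shares Yₖ: 0.0150, 0.0570, 0.1280, 0.2000, 0.2940, 0.3990, 0.5090, 0.6250, 0.8040, 1.0000
Σ (Xₖ−Xₖ₋₁)(Yₖ+Yₖ₋₁) = (1/10)(0.0150+0.0000) + (1/10)(0.0570+0.0150) + (1/10)(0.1280+0.0570) + (1/10)(0.2000+0.1280) + (1/10)(0.2940+0.2000) + (1/10)(0.3990+0.2940) + (1/10)(0.5090+0.3990) + (1/10)(0.6250+0.5090) + (1/10)(0.8040+0.6250) + (1/10)(1.0000+0.8040)
  = 0.0015 + 0.0072 + 0.0185 + 0.0328 + 0.0494 + 0.0693 + 0.0908 + 0.1134 + 0.1429 + 0.1804 = 0.7062
G = 1 − 0.7062 = 0.2938

0.294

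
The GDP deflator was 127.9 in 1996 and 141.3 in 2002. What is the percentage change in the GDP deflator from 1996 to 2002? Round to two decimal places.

Change = (141.3 − 127.9) / 127.9 × 100
       = 13.4 / 127.9 × 100 = 10.4769%

10.48%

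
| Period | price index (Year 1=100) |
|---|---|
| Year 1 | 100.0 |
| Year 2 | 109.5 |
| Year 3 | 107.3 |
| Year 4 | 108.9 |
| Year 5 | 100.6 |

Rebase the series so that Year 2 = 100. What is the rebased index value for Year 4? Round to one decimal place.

99.5

Rebased(Year 4) = 108.9 / 109.5 × 100 = 99.4521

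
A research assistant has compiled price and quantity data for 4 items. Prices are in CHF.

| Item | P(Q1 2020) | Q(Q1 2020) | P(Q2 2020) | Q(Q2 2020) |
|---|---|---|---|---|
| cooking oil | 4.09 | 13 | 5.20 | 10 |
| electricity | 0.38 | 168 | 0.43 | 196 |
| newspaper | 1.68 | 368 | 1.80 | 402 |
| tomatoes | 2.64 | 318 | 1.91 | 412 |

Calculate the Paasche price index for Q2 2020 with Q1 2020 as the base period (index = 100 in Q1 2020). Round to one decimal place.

Paasche price index uses current-period quantities as weights.
ΣP(Q2 2020)·Q(Q2 2020) = 5.20×10 + 0.43×196 + 1.80×402 + 1.91×412 = 52 + 84.28 + 723.6 + 786.92 = 1646.8
ΣP(Q1 2020)·Q(Q2 2020) = 4.09×10 + 0.38×196 + 1.68×402 + 2.64×412 = 40.9 + 74.48 + 675.36 + 1087.68 = 1878.42
Index = 1646.8 / 1878.42 × 100 = 87.6694

87.7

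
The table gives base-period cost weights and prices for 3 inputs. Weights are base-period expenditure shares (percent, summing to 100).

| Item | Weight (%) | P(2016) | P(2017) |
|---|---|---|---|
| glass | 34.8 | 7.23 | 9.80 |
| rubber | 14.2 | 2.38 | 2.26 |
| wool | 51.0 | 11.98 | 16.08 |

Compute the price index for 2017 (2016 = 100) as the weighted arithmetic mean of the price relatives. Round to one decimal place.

129.1

glass: 34.8 × (9.80/7.23) = 34.8 × 1.355463 = 47.1701
rubber: 14.2 × (2.26/2.38) = 14.2 × 0.949580 = 13.4840
wool: 51.0 × (16.08/11.98) = 51.0 × 1.342237 = 68.4541
Index = Σ wᵢ·(p₁ᵢ/p₀ᵢ) = 47.1701 + 13.4840 + 68.4541 = 129.1082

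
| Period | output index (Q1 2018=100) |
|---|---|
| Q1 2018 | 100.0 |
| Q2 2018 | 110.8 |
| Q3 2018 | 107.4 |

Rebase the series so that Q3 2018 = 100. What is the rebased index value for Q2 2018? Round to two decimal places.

103.17

Rebased(Q2 2018) = 110.8 / 107.4 × 100 = 103.1657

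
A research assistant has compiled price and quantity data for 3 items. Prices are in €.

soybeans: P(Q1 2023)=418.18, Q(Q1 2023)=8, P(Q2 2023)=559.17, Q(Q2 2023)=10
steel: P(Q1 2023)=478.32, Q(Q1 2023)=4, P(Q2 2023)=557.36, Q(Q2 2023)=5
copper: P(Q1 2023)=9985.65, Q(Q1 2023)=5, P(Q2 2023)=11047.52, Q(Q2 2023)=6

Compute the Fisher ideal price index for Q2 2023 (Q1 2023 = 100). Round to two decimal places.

112.27

Laspeyres component (base-period weights):
ΣP(Q2 2023)Q(Q1 2023) = 559.17×8 + 557.36×4 + 11047.52×5 = 4473.36 + 2229.44 + 55237.6 = 61940.4
ΣP(Q1 2023)Q(Q1 2023) = 418.18×8 + 478.32×4 + 9985.65×5 = 3345.44 + 1913.28 + 49928.25 = 55186.97
L = 61940.4 / 55186.97 × 100 = 112.2374
Paasche component (current-period weights):
ΣP(Q2 2023)Q(Q2 2023) = 559.17×10 + 557.36×5 + 11047.52×6 = 5591.7 + 2786.8 + 66285.12 = 74663.62
ΣP(Q1 2023)Q(Q2 2023) = 418.18×10 + 478.32×5 + 9985.65×6 = 4181.8 + 2391.6 + 59913.9 = 66487.3
P = 74663.62 / 66487.3 × 100 = 112.2976
Fisher = √(L × P) = √(112.2374 × 112.2976) = 112.2675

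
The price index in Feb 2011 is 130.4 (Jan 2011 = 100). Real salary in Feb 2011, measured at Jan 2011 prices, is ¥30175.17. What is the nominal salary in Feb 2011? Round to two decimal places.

39348.42

Nominal = Real × (Index/100) = 30175.17 × (130.4/100)
        = 30175.17 × 1.304 = 39348.4217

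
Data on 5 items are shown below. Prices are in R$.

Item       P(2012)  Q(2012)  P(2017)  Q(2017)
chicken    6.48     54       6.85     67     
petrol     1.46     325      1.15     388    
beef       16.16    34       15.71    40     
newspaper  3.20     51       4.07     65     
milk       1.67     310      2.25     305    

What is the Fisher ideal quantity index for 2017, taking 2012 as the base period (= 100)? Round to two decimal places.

114.44

Laspeyres component (base-period weights):
ΣP(2012)Q(2017) = 6.48×67 + 1.46×388 + 16.16×40 + 3.20×65 + 1.67×305 = 434.16 + 566.48 + 646.4 + 208 + 509.35 = 2364.39
ΣP(2012)Q(2012) = 6.48×54 + 1.46×325 + 16.16×34 + 3.20×51 + 1.67×310 = 349.92 + 474.5 + 549.44 + 163.2 + 517.7 = 2054.76
L = 2364.39 / 2054.76 × 100 = 115.0689
Paasche component (current-period weights):
ΣP(2017)Q(2017) = 6.85×67 + 1.15×388 + 15.71×40 + 4.07×65 + 2.25×305 = 458.95 + 446.2 + 628.4 + 264.55 + 686.25 = 2484.35
ΣP(2017)Q(2012) = 6.85×54 + 1.15×325 + 15.71×34 + 4.07×51 + 2.25×310 = 369.9 + 373.75 + 534.14 + 207.57 + 697.5 = 2182.86
P = 2484.35 / 2182.86 × 100 = 113.8117
Fisher = √(L × P) = √(115.0689 × 113.8117) = 114.4386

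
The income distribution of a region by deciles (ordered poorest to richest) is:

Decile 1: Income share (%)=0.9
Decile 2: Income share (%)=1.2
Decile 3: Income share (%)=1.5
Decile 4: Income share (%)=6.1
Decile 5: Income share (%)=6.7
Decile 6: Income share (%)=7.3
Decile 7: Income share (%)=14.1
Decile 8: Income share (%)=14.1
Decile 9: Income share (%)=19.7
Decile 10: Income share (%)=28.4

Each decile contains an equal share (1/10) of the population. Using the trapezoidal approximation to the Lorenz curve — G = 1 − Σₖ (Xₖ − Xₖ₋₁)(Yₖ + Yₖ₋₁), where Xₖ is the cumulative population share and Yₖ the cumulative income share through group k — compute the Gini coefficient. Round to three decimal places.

0.465

Cumulative income shares Yₖ: 0.0090, 0.0210, 0.0360, 0.0970, 0.1640, 0.2370, 0.3780, 0.5190, 0.7160, 1.0000
Σ (Xₖ−Xₖ₋₁)(Yₖ+Yₖ₋₁) = (1/10)(0.0090+0.0000) + (1/10)(0.0210+0.0090) + (1/10)(0.0360+0.0210) + (1/10)(0.0970+0.0360) + (1/10)(0.1640+0.0970) + (1/10)(0.2370+0.1640) + (1/10)(0.3780+0.2370) + (1/10)(0.5190+0.3780) + (1/10)(0.7160+0.5190) + (1/10)(1.0000+0.7160)
  = 0.0009 + 0.0030 + 0.0057 + 0.0133 + 0.0261 + 0.0401 + 0.0615 + 0.0897 + 0.1235 + 0.1716 = 0.5354
G = 1 − 0.5354 = 0.4646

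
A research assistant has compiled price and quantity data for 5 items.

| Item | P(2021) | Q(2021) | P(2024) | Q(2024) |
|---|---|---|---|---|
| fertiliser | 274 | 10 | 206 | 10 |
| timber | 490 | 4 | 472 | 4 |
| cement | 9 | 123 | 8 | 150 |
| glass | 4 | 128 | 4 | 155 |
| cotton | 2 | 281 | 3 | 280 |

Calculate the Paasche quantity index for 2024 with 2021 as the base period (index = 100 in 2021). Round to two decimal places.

105.11

Paasche quantity index uses current-period prices as weights.
ΣP(2024)·Q(2024) = 206×10 + 472×4 + 8×150 + 4×155 + 3×280 = 2060 + 1888 + 1200 + 620 + 840 = 6608
ΣP(2024)·Q(2021) = 206×10 + 472×4 + 8×123 + 4×128 + 3×281 = 2060 + 1888 + 984 + 512 + 843 = 6287
Index = 6608 / 6287 × 100 = 105.1058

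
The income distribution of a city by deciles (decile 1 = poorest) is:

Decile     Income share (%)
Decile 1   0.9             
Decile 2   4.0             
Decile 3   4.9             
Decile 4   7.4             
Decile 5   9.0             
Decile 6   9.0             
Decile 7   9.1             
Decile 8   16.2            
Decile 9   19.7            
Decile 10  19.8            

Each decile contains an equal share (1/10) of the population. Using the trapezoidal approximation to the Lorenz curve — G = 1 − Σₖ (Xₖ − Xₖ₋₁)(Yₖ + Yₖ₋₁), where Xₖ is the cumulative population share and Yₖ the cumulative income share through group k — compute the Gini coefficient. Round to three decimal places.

0.342

Cumulative income shares Yₖ: 0.0090, 0.0490, 0.0980, 0.1720, 0.2620, 0.3520, 0.4430, 0.6050, 0.8020, 1.0000
Σ (Xₖ−Xₖ₋₁)(Yₖ+Yₖ₋₁) = (1/10)(0.0090+0.0000) + (1/10)(0.0490+0.0090) + (1/10)(0.0980+0.0490) + (1/10)(0.1720+0.0980) + (1/10)(0.2620+0.1720) + (1/10)(0.3520+0.2620) + (1/10)(0.4430+0.3520) + (1/10)(0.6050+0.4430) + (1/10)(0.8020+0.6050) + (1/10)(1.0000+0.8020)
  = 0.0009 + 0.0058 + 0.0147 + 0.0270 + 0.0434 + 0.0614 + 0.0795 + 0.1048 + 0.1407 + 0.1802 = 0.6584
G = 1 − 0.6584 = 0.3416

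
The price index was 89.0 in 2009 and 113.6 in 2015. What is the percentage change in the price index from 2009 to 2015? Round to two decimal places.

27.64%

Change = (113.6 − 89.0) / 89.0 × 100
       = 24.6 / 89.0 × 100 = 27.6404%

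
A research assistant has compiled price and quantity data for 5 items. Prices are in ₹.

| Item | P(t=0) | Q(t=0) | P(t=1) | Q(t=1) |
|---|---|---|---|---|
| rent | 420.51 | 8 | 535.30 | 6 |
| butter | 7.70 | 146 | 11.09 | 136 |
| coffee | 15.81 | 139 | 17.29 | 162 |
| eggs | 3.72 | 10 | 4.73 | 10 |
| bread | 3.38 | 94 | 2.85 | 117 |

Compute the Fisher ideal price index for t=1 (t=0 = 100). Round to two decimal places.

Laspeyres component (base-period weights):
ΣP(t=1)Q(t=0) = 535.30×8 + 11.09×146 + 17.29×139 + 4.73×10 + 2.85×94 = 4282.4 + 1619.14 + 2403.31 + 47.3 + 267.9 = 8620.05
ΣP(t=0)Q(t=0) = 420.51×8 + 7.70×146 + 15.81×139 + 3.72×10 + 3.38×94 = 3364.08 + 1124.2 + 2197.59 + 37.2 + 317.72 = 7040.79
L = 8620.05 / 7040.79 × 100 = 122.4302
Paasche component (current-period weights):
ΣP(t=1)Q(t=1) = 535.30×6 + 11.09×136 + 17.29×162 + 4.73×10 + 2.85×117 = 3211.8 + 1508.24 + 2800.98 + 47.3 + 333.45 = 7901.77
ΣP(t=0)Q(t=1) = 420.51×6 + 7.70×136 + 15.81×162 + 3.72×10 + 3.38×117 = 2523.06 + 1047.2 + 2561.22 + 37.2 + 395.46 = 6564.14
P = 7901.77 / 6564.14 × 100 = 120.3778
Fisher = √(L × P) = √(122.4302 × 120.3778) = 121.3997

121.40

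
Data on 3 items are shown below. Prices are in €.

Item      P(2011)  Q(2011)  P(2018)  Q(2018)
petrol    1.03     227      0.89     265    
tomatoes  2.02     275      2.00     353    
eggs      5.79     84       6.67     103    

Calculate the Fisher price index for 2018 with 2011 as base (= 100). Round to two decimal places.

102.90

Laspeyres component (base-period weights):
ΣP(2018)Q(2011) = 0.89×227 + 2.00×275 + 6.67×84 = 202.03 + 550 + 560.28 = 1312.31
ΣP(2011)Q(2011) = 1.03×227 + 2.02×275 + 5.79×84 = 233.81 + 555.5 + 486.36 = 1275.67
L = 1312.31 / 1275.67 × 100 = 102.8722
Paasche component (current-period weights):
ΣP(2018)Q(2018) = 0.89×265 + 2.00×353 + 6.67×103 = 235.85 + 706 + 687.01 = 1628.86
ΣP(2011)Q(2018) = 1.03×265 + 2.02×353 + 5.79×103 = 272.95 + 713.06 + 596.37 = 1582.38
P = 1628.86 / 1582.38 × 100 = 102.9373
Fisher = √(L × P) = √(102.8722 × 102.9373) = 102.9048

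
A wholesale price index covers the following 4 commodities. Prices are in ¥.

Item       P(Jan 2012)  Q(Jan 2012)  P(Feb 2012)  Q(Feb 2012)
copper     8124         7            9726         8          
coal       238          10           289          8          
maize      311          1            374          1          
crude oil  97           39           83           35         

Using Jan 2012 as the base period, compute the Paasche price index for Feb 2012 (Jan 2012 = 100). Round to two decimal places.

118.13

Paasche price index uses current-period quantities as weights.
ΣP(Feb 2012)·Q(Feb 2012) = 9726×8 + 289×8 + 374×1 + 83×35 = 77808 + 2312 + 374 + 2905 = 83399
ΣP(Jan 2012)·Q(Feb 2012) = 8124×8 + 238×8 + 311×1 + 97×35 = 64992 + 1904 + 311 + 3395 = 70602
Index = 83399 / 70602 × 100 = 118.1255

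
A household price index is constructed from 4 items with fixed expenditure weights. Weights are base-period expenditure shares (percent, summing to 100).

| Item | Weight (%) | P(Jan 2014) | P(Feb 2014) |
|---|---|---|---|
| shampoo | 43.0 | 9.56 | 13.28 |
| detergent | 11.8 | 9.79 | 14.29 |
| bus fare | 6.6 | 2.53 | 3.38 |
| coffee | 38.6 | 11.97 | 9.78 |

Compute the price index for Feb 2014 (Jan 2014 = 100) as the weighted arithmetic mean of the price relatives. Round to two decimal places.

117.31

shampoo: 43.0 × (13.28/9.56) = 43.0 × 1.389121 = 59.7322
detergent: 11.8 × (14.29/9.79) = 11.8 × 1.459653 = 17.2239
bus fare: 6.6 × (3.38/2.53) = 6.6 × 1.335968 = 8.8174
coffee: 38.6 × (9.78/11.97) = 38.6 × 0.817043 = 31.5378
Index = Σ wᵢ·(p₁ᵢ/p₀ᵢ) = 59.7322 + 17.2239 + 8.8174 + 31.5378 = 117.3114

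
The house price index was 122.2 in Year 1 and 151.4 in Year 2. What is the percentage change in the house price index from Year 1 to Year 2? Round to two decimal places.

23.90%

Change = (151.4 − 122.2) / 122.2 × 100
       = 29.2 / 122.2 × 100 = 23.8953%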